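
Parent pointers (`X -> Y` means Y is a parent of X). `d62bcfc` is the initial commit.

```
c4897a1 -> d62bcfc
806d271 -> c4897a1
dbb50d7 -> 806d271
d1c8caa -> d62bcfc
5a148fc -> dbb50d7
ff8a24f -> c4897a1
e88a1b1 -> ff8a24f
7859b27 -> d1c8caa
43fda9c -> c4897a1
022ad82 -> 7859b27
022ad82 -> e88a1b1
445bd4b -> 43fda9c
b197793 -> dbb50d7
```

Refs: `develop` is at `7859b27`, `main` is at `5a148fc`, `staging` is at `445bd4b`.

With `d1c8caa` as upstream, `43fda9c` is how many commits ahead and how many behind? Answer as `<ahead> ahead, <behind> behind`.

2 ahead, 1 behind

Reachable from 43fda9c: {43fda9c, c4897a1, d62bcfc}.
Reachable from d1c8caa: {d1c8caa, d62bcfc}.
Only in 43fda9c's history (ahead): {43fda9c, c4897a1} — 2.
Only in d1c8caa's history (behind): {d1c8caa} — 1.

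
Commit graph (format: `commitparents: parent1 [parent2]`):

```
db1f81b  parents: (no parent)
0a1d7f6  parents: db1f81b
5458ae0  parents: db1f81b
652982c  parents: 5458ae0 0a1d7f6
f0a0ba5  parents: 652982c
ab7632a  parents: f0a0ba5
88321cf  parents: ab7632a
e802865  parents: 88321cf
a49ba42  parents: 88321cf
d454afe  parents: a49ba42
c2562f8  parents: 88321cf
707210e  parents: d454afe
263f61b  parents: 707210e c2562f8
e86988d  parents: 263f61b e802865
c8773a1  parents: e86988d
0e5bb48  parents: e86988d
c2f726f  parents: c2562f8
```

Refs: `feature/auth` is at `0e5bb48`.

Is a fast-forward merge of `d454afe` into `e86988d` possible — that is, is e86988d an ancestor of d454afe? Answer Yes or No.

A fast-forward from e86988d to d454afe is possible iff e86988d is an ancestor of d454afe.
Ancestors of d454afe: {0a1d7f6, 5458ae0, 652982c, 88321cf, a49ba42, ab7632a, d454afe, db1f81b, f0a0ba5}.
e86988d is not among them, so fast-forward is not possible.

No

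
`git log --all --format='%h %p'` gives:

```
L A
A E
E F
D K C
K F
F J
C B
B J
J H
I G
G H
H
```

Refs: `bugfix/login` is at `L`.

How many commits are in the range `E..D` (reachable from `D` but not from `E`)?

Reachable from D: {B, C, D, F, H, J, K}.
Reachable from E: {E, F, H, J}.
In D's history but not E's: {B, C, D, K} — 4 commits.

4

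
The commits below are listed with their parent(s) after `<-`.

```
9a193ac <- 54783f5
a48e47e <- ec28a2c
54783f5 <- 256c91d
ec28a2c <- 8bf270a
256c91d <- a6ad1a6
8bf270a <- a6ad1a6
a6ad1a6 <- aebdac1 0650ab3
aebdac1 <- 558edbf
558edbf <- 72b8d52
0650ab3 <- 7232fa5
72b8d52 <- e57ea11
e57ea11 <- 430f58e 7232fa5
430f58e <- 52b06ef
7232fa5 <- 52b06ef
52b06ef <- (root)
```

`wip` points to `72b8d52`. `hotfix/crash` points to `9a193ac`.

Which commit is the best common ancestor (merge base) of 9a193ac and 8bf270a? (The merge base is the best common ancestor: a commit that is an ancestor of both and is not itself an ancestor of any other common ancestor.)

a6ad1a6

Ancestors of 9a193ac: {0650ab3, 256c91d, 430f58e, 52b06ef, 54783f5, 558edbf, 7232fa5, 72b8d52, 9a193ac, a6ad1a6, aebdac1, e57ea11}.
Ancestors of 8bf270a: {0650ab3, 430f58e, 52b06ef, 558edbf, 7232fa5, 72b8d52, 8bf270a, a6ad1a6, aebdac1, e57ea11}.
Common ancestors: {0650ab3, 430f58e, 52b06ef, 558edbf, 7232fa5, 72b8d52, a6ad1a6, aebdac1, e57ea11}.
Among these, a6ad1a6 is not an ancestor of any other common ancestor — it is the merge base.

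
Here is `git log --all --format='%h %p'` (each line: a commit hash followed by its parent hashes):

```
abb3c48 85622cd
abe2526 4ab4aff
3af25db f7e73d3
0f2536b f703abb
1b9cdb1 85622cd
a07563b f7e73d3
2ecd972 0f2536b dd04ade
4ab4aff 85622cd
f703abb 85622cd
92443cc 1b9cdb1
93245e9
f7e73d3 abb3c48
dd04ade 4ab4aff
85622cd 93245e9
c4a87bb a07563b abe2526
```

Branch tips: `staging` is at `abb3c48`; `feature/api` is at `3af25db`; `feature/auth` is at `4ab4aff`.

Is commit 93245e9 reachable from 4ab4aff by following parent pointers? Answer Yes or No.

Ancestors of 4ab4aff (commits reachable by following parents): {4ab4aff, 85622cd, 93245e9}.
93245e9 is in that set, so it is an ancestor of 4ab4aff.

Yes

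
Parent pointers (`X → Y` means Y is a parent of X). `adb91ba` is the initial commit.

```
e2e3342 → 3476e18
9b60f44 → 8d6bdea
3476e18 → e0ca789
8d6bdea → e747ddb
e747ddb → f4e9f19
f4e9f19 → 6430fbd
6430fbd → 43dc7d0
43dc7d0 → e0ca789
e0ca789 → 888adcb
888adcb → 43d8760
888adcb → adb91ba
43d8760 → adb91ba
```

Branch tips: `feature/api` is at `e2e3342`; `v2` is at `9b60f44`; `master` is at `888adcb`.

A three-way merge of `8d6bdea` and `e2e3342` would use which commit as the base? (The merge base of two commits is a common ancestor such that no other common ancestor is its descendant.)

e0ca789

Ancestors of 8d6bdea: {43d8760, 43dc7d0, 6430fbd, 888adcb, 8d6bdea, adb91ba, e0ca789, e747ddb, f4e9f19}.
Ancestors of e2e3342: {3476e18, 43d8760, 888adcb, adb91ba, e0ca789, e2e3342}.
Common ancestors: {43d8760, 888adcb, adb91ba, e0ca789}.
Among these, e0ca789 is not an ancestor of any other common ancestor — it is the merge base.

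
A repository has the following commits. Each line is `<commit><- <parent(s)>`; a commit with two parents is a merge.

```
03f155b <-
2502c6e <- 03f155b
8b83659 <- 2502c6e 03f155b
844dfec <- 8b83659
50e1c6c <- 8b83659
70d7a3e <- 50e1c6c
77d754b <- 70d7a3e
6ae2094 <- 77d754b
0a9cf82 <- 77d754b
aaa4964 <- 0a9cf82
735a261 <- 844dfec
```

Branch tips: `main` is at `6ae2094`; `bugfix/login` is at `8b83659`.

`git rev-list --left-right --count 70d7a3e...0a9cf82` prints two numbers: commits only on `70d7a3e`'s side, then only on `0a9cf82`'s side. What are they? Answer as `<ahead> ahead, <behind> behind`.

Reachable from 70d7a3e: {03f155b, 2502c6e, 50e1c6c, 70d7a3e, 8b83659}.
Reachable from 0a9cf82: {03f155b, 0a9cf82, 2502c6e, 50e1c6c, 70d7a3e, 77d754b, 8b83659}.
Only in 70d7a3e's history (ahead): {} — 0.
Only in 0a9cf82's history (behind): {0a9cf82, 77d754b} — 2.

0 ahead, 2 behind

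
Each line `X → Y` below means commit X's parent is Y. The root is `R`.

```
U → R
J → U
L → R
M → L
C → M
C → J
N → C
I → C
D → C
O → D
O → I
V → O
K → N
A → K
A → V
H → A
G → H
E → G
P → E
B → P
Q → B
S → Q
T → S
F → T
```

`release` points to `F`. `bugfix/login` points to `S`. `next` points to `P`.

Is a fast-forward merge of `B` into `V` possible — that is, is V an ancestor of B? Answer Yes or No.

Yes

A fast-forward from V to B is possible iff V is an ancestor of B.
Ancestors of B: {A, B, C, D, E, G, H, I, J, K, L, M, N, O, P, R, U, V}.
V is among them, so fast-forward is possible.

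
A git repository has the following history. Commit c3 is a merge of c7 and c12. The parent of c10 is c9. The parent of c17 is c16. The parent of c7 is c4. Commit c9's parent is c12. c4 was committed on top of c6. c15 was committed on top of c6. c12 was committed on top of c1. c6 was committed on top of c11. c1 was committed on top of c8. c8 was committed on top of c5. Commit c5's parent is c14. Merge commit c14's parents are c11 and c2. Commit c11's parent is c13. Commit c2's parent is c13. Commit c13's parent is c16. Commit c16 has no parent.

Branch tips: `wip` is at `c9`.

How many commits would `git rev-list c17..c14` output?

Reachable from c14: {c11, c13, c14, c16, c2}.
Reachable from c17: {c16, c17}.
In c14's history but not c17's: {c11, c13, c14, c2} — 4 commits.

4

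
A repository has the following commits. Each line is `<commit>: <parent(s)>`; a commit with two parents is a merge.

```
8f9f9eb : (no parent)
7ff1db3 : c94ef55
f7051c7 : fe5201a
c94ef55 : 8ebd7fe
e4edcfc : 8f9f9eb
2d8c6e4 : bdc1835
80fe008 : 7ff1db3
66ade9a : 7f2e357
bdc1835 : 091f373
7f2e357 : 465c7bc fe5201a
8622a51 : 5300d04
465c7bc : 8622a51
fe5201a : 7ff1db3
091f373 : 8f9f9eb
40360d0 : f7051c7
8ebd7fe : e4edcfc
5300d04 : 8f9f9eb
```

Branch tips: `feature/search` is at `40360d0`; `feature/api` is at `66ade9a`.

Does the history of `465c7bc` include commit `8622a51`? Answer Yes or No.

Ancestors of 465c7bc (commits reachable by following parents): {465c7bc, 5300d04, 8622a51, 8f9f9eb}.
8622a51 is in that set, so it is an ancestor of 465c7bc.

Yes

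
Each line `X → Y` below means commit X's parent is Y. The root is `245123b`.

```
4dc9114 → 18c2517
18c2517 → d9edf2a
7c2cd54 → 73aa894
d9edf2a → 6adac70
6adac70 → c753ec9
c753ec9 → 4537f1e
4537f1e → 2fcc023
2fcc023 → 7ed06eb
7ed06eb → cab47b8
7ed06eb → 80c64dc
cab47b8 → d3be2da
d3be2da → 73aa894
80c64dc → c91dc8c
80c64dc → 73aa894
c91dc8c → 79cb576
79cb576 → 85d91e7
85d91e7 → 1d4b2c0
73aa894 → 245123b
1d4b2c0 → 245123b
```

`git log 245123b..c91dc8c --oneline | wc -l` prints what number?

4

Reachable from c91dc8c: {1d4b2c0, 245123b, 79cb576, 85d91e7, c91dc8c}.
Reachable from 245123b: {245123b}.
In c91dc8c's history but not 245123b's: {1d4b2c0, 79cb576, 85d91e7, c91dc8c} — 4 commits.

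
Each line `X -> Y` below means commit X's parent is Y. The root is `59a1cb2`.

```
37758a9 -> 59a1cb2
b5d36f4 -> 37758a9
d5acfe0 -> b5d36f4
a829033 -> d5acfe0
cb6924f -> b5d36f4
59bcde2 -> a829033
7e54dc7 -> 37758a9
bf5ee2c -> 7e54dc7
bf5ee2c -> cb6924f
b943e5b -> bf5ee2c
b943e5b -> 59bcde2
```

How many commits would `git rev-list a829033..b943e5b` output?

5

Reachable from b943e5b: {37758a9, 59a1cb2, 59bcde2, 7e54dc7, a829033, b5d36f4, b943e5b, bf5ee2c, cb6924f, d5acfe0}.
Reachable from a829033: {37758a9, 59a1cb2, a829033, b5d36f4, d5acfe0}.
In b943e5b's history but not a829033's: {59bcde2, 7e54dc7, b943e5b, bf5ee2c, cb6924f} — 5 commits.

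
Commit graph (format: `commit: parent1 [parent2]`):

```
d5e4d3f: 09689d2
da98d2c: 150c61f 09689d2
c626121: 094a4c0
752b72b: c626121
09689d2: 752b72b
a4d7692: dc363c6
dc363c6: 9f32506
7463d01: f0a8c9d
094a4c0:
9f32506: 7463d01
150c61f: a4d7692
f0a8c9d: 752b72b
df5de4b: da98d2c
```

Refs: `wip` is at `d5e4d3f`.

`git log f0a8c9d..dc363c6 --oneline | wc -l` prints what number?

Reachable from dc363c6: {094a4c0, 7463d01, 752b72b, 9f32506, c626121, dc363c6, f0a8c9d}.
Reachable from f0a8c9d: {094a4c0, 752b72b, c626121, f0a8c9d}.
In dc363c6's history but not f0a8c9d's: {7463d01, 9f32506, dc363c6} — 3 commits.

3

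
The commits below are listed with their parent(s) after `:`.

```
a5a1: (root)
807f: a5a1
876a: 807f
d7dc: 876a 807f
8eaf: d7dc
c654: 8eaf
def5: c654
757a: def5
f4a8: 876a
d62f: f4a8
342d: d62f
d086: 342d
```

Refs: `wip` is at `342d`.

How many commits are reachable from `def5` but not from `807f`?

5

Reachable from def5: {807f, 876a, 8eaf, a5a1, c654, d7dc, def5}.
Reachable from 807f: {807f, a5a1}.
In def5's history but not 807f's: {876a, 8eaf, c654, d7dc, def5} — 5 commits.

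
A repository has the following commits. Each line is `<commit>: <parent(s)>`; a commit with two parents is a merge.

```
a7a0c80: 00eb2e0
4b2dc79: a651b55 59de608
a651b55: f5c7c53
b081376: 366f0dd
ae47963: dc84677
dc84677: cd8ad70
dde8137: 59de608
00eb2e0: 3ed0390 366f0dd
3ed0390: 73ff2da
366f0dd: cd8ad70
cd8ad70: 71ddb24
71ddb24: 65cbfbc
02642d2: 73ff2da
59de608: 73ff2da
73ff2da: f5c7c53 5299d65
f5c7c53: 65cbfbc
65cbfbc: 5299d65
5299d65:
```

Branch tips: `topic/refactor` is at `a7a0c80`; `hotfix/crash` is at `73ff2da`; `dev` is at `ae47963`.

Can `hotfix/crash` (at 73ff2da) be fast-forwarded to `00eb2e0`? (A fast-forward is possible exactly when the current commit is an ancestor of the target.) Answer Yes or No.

Yes

A fast-forward from 73ff2da to 00eb2e0 is possible iff 73ff2da is an ancestor of 00eb2e0.
Ancestors of 00eb2e0: {00eb2e0, 366f0dd, 3ed0390, 5299d65, 65cbfbc, 71ddb24, 73ff2da, cd8ad70, f5c7c53}.
73ff2da is among them, so fast-forward is possible.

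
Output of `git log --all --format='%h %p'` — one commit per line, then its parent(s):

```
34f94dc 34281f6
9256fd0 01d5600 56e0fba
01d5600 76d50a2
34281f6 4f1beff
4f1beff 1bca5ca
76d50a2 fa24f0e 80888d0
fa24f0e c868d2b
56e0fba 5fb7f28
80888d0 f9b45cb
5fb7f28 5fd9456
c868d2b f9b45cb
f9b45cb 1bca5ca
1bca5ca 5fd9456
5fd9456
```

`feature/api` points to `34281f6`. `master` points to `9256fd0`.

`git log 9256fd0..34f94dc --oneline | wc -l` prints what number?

Reachable from 34f94dc: {1bca5ca, 34281f6, 34f94dc, 4f1beff, 5fd9456}.
Reachable from 9256fd0: {01d5600, 1bca5ca, 56e0fba, 5fb7f28, 5fd9456, 76d50a2, 80888d0, 9256fd0, c868d2b, f9b45cb, fa24f0e}.
In 34f94dc's history but not 9256fd0's: {34281f6, 34f94dc, 4f1beff} — 3 commits.

3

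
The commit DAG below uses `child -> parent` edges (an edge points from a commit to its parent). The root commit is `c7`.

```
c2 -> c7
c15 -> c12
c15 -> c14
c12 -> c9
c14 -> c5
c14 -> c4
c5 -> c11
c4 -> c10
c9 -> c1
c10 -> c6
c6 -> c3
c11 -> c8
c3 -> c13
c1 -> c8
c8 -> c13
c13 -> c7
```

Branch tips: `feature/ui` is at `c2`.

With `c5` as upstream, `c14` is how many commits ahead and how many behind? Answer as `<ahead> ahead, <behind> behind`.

5 ahead, 0 behind

Reachable from c14: {c10, c11, c13, c14, c3, c4, c5, c6, c7, c8}.
Reachable from c5: {c11, c13, c5, c7, c8}.
Only in c14's history (ahead): {c10, c14, c3, c4, c6} — 5.
Only in c5's history (behind): {} — 0.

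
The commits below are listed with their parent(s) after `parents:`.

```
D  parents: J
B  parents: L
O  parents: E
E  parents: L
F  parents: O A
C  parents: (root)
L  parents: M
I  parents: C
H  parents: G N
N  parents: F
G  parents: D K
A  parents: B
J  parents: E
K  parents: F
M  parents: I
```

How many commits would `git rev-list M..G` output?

10

Reachable from G: {A, B, C, D, E, F, G, I, J, K, L, M, O}.
Reachable from M: {C, I, M}.
In G's history but not M's: {A, B, D, E, F, G, J, K, L, O} — 10 commits.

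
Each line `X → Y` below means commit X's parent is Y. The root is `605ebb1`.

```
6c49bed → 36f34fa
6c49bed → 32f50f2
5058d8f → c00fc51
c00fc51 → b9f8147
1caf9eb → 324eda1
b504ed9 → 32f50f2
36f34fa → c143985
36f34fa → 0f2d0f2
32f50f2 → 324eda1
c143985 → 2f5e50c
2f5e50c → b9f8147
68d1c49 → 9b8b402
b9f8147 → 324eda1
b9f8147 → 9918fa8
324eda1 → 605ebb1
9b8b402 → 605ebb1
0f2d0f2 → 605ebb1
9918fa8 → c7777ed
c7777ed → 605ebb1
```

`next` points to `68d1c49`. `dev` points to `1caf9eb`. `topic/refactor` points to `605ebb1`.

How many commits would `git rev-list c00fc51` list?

6

Walking parent pointers from c00fc51: reachable set = {324eda1, 605ebb1, 9918fa8, b9f8147, c00fc51, c7777ed}.
That is 6 commits.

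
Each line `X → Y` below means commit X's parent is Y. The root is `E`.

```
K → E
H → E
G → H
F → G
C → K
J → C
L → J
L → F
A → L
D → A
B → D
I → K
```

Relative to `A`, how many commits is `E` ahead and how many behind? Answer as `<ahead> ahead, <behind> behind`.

Reachable from E: {E}.
Reachable from A: {A, C, E, F, G, H, J, K, L}.
Only in E's history (ahead): {} — 0.
Only in A's history (behind): {A, C, F, G, H, J, K, L} — 8.

0 ahead, 8 behind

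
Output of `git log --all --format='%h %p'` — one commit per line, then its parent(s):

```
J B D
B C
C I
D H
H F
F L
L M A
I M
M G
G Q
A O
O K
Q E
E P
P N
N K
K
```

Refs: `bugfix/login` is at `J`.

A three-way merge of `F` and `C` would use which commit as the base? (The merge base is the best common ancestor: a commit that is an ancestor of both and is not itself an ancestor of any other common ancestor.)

M

Ancestors of F: {A, E, F, G, K, L, M, N, O, P, Q}.
Ancestors of C: {C, E, G, I, K, M, N, P, Q}.
Common ancestors: {E, G, K, M, N, P, Q}.
Among these, M is not an ancestor of any other common ancestor — it is the merge base.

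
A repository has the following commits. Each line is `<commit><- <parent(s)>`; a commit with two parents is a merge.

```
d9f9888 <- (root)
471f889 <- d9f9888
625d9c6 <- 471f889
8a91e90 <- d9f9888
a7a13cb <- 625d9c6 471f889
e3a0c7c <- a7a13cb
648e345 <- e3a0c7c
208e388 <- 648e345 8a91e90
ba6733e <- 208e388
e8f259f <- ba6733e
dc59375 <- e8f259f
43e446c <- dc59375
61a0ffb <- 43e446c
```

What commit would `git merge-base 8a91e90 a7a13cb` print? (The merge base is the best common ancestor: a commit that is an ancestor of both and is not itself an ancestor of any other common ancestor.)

d9f9888

Ancestors of 8a91e90: {8a91e90, d9f9888}.
Ancestors of a7a13cb: {471f889, 625d9c6, a7a13cb, d9f9888}.
Common ancestors: {d9f9888}.
The only common ancestor is d9f9888, so it is the merge base.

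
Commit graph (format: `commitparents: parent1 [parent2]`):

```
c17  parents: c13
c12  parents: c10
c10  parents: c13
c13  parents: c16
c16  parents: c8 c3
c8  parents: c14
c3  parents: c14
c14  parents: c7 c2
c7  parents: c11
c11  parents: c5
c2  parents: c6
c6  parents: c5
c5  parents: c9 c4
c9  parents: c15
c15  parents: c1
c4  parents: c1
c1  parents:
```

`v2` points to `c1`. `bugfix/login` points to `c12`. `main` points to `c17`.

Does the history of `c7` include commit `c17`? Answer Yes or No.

No

Ancestors of c7: {c1, c11, c15, c4, c5, c7, c9}.
c17 is not in that set, so it is not an ancestor of c7.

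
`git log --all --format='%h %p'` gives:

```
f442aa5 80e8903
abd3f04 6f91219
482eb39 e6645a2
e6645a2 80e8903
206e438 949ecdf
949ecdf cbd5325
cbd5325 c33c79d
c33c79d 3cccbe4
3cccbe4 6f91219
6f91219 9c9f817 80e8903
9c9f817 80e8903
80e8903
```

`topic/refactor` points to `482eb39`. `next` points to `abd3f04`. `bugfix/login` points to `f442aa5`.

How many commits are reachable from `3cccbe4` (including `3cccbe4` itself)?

Walking parent pointers from 3cccbe4: reachable set = {3cccbe4, 6f91219, 80e8903, 9c9f817}.
That is 4 commits.

4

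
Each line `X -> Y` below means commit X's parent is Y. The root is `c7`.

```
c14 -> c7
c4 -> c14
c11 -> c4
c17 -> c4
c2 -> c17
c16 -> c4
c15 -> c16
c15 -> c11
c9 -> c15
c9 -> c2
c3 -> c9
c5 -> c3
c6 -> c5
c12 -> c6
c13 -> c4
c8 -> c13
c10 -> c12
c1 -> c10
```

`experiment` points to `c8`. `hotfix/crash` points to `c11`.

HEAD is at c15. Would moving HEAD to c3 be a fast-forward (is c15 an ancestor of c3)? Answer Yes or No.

Yes

A fast-forward from c15 to c3 is possible iff c15 is an ancestor of c3.
Ancestors of c3: {c11, c14, c15, c16, c17, c2, c3, c4, c7, c9}.
c15 is among them, so fast-forward is possible.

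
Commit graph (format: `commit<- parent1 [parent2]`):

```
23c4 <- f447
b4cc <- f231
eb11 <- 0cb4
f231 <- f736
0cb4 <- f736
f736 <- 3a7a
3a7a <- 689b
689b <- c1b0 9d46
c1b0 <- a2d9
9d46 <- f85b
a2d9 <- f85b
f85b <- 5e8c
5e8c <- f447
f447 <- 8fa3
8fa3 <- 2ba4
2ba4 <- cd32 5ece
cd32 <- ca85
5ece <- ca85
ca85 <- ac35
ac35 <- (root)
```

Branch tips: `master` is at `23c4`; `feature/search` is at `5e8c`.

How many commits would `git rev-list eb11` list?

Walking parent pointers from eb11: reachable set = {0cb4, 2ba4, 3a7a, 5e8c, 5ece, 689b, 8fa3, 9d46, a2d9, ac35, c1b0, ca85, cd32, eb11, f447, f736, f85b}.
That is 17 commits.

17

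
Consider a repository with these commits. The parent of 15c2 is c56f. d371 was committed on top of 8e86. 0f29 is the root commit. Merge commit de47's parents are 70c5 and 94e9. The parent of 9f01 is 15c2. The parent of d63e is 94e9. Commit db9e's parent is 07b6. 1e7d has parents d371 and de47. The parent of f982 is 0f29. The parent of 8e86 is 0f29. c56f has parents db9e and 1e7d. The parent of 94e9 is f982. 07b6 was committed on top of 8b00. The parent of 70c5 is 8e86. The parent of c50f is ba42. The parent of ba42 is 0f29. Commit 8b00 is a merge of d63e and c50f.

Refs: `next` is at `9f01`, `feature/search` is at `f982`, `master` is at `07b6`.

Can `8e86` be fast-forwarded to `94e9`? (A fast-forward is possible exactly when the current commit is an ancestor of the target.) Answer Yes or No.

A fast-forward from 8e86 to 94e9 is possible iff 8e86 is an ancestor of 94e9.
Ancestors of 94e9: {0f29, 94e9, f982}.
8e86 is not among them, so fast-forward is not possible.

No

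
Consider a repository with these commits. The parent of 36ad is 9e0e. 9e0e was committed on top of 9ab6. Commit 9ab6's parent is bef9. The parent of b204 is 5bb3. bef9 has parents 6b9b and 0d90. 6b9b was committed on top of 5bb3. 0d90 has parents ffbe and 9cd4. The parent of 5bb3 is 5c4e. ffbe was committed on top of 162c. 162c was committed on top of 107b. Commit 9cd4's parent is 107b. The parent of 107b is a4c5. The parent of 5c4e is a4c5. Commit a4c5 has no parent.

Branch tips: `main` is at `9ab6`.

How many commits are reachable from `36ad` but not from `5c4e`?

11

Reachable from 36ad: {0d90, 107b, 162c, 36ad, 5bb3, 5c4e, 6b9b, 9ab6, 9cd4, 9e0e, a4c5, bef9, ffbe}.
Reachable from 5c4e: {5c4e, a4c5}.
In 36ad's history but not 5c4e's: {0d90, 107b, 162c, 36ad, 5bb3, 6b9b, 9ab6, 9cd4, 9e0e, bef9, ffbe} — 11 commits.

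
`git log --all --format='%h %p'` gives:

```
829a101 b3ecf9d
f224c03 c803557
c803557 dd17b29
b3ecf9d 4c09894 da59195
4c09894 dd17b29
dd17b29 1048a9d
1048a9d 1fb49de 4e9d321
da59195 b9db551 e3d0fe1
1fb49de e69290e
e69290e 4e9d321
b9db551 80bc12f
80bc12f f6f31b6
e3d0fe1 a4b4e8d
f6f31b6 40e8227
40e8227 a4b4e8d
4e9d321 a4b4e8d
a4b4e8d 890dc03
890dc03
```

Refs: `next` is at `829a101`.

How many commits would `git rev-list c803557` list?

8

Walking parent pointers from c803557: reachable set = {1048a9d, 1fb49de, 4e9d321, 890dc03, a4b4e8d, c803557, dd17b29, e69290e}.
That is 8 commits.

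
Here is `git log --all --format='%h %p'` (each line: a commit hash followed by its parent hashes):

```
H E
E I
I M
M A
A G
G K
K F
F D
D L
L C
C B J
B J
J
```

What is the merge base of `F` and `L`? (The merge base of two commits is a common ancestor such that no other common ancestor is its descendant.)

Ancestors of F: {B, C, D, F, J, L}.
Ancestors of L: {B, C, J, L}.
Common ancestors: {B, C, J, L}.
Among these, L is not an ancestor of any other common ancestor — it is the merge base.

L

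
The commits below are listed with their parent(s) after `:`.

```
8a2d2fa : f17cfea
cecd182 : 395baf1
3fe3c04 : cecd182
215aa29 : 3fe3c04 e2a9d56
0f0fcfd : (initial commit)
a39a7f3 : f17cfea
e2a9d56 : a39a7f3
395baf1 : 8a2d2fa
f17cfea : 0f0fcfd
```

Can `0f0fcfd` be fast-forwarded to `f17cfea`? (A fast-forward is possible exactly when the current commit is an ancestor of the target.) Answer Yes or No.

Yes

A fast-forward from 0f0fcfd to f17cfea is possible iff 0f0fcfd is an ancestor of f17cfea.
Ancestors of f17cfea: {0f0fcfd, f17cfea}.
0f0fcfd is among them, so fast-forward is possible.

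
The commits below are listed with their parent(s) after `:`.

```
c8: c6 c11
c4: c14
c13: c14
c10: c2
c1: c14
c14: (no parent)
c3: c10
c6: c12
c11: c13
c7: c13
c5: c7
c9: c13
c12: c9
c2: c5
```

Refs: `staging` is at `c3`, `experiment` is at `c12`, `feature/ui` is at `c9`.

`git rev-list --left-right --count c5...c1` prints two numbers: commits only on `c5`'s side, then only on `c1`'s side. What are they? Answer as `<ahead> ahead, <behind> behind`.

3 ahead, 1 behind

Reachable from c5: {c13, c14, c5, c7}.
Reachable from c1: {c1, c14}.
Only in c5's history (ahead): {c13, c5, c7} — 3.
Only in c1's history (behind): {c1} — 1.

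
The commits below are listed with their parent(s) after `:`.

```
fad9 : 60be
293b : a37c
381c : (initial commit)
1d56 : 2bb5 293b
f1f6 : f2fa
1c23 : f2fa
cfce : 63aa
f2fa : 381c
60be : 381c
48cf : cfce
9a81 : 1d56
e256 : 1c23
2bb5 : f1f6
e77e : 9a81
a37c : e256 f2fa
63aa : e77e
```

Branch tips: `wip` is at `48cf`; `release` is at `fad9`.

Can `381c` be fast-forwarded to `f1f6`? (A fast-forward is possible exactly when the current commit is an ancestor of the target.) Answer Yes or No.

Yes

A fast-forward from 381c to f1f6 is possible iff 381c is an ancestor of f1f6.
Ancestors of f1f6: {381c, f1f6, f2fa}.
381c is among them, so fast-forward is possible.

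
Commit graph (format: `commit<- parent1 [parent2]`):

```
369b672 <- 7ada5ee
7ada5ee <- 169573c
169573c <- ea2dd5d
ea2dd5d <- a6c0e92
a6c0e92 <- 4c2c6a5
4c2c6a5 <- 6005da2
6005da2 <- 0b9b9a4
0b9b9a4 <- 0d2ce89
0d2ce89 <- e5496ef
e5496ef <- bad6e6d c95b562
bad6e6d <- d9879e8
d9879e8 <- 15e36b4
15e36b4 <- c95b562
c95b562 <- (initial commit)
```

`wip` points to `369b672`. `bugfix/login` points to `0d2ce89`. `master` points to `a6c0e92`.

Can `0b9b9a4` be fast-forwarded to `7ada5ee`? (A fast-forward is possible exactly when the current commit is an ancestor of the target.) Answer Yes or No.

Yes

A fast-forward from 0b9b9a4 to 7ada5ee is possible iff 0b9b9a4 is an ancestor of 7ada5ee.
Ancestors of 7ada5ee: {0b9b9a4, 0d2ce89, 15e36b4, 169573c, 4c2c6a5, 6005da2, 7ada5ee, a6c0e92, bad6e6d, c95b562, d9879e8, e5496ef, ea2dd5d}.
0b9b9a4 is among them, so fast-forward is possible.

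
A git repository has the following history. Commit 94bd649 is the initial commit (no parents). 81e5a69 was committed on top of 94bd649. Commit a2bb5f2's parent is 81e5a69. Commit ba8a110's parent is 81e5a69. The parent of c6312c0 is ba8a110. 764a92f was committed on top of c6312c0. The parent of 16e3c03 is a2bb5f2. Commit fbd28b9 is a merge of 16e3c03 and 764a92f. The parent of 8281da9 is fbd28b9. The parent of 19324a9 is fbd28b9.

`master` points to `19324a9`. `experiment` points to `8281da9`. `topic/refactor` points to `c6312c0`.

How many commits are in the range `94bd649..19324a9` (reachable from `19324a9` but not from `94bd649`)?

8

Reachable from 19324a9: {16e3c03, 19324a9, 764a92f, 81e5a69, 94bd649, a2bb5f2, ba8a110, c6312c0, fbd28b9}.
Reachable from 94bd649: {94bd649}.
In 19324a9's history but not 94bd649's: {16e3c03, 19324a9, 764a92f, 81e5a69, a2bb5f2, ba8a110, c6312c0, fbd28b9} — 8 commits.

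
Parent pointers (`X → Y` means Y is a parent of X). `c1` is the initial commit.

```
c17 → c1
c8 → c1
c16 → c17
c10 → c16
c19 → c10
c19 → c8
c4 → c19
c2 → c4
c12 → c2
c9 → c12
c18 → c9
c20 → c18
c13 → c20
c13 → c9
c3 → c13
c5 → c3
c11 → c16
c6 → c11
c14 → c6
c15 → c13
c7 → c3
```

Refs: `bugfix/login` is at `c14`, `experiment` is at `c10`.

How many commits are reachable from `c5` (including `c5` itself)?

Walking parent pointers from c5: reachable set = {c1, c10, c12, c13, c16, c17, c18, c19, c2, c20, c3, c4, c5, c8, c9}.
That is 15 commits.

15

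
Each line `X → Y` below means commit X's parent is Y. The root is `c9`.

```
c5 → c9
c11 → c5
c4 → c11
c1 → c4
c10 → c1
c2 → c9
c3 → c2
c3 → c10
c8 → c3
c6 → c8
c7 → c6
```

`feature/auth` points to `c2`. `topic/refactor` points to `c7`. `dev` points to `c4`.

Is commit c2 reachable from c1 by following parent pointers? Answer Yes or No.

Ancestors of c1: {c1, c11, c4, c5, c9}.
c2 is not in that set, so it is not an ancestor of c1.

No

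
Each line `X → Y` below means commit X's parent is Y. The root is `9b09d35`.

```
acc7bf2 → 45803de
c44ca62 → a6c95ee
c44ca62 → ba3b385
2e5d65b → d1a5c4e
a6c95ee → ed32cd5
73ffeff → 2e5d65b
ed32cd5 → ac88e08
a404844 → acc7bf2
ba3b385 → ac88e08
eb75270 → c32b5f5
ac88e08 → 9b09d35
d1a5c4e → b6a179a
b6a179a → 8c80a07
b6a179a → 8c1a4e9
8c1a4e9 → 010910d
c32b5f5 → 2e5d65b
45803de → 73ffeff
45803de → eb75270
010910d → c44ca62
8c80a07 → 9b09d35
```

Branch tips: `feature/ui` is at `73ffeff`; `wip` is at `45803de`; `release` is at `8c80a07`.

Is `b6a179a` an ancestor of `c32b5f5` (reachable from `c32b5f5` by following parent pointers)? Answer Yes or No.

Ancestors of c32b5f5 (commits reachable by following parents): {010910d, 2e5d65b, 8c1a4e9, 8c80a07, 9b09d35, a6c95ee, ac88e08, b6a179a, ba3b385, c32b5f5, c44ca62, d1a5c4e, ed32cd5}.
b6a179a is in that set, so it is an ancestor of c32b5f5.

Yes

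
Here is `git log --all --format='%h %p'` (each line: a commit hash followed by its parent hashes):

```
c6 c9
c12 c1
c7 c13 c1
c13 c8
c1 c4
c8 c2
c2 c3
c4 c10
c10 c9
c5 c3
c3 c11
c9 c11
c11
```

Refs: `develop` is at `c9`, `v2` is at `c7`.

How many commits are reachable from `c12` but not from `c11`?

Reachable from c12: {c1, c10, c11, c12, c4, c9}.
Reachable from c11: {c11}.
In c12's history but not c11's: {c1, c10, c12, c4, c9} — 5 commits.

5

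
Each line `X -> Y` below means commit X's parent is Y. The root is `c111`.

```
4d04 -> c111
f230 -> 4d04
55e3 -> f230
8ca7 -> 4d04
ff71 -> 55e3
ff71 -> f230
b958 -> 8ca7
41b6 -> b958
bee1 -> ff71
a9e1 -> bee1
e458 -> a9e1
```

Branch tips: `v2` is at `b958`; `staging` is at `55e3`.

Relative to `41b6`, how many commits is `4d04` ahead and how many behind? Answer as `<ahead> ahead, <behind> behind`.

Reachable from 4d04: {4d04, c111}.
Reachable from 41b6: {41b6, 4d04, 8ca7, b958, c111}.
Only in 4d04's history (ahead): {} — 0.
Only in 41b6's history (behind): {41b6, 8ca7, b958} — 3.

0 ahead, 3 behind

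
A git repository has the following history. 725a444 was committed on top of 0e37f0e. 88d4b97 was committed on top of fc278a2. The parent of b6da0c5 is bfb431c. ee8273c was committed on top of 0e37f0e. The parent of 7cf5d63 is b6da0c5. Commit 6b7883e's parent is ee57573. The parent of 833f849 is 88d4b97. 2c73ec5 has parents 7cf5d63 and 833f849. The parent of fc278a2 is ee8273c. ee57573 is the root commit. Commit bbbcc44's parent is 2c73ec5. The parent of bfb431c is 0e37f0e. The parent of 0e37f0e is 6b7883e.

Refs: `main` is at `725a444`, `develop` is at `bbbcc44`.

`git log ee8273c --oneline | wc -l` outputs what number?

4

Walking parent pointers from ee8273c: reachable set = {0e37f0e, 6b7883e, ee57573, ee8273c}.
That is 4 commits.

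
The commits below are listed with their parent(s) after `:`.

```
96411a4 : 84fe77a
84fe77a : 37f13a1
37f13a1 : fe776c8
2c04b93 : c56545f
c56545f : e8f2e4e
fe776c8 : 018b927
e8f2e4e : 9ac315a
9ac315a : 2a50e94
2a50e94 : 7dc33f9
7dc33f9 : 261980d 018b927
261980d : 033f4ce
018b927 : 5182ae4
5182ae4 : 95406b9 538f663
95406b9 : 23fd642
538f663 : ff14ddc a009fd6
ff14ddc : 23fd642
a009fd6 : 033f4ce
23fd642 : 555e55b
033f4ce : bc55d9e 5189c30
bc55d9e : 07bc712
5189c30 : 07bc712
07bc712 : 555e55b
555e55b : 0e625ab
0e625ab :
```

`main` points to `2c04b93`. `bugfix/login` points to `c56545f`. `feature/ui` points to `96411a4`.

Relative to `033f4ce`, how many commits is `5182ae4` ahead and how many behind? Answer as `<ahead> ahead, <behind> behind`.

6 ahead, 0 behind

Reachable from 5182ae4: {033f4ce, 07bc712, 0e625ab, 23fd642, 5182ae4, 5189c30, 538f663, 555e55b, 95406b9, a009fd6, bc55d9e, ff14ddc}.
Reachable from 033f4ce: {033f4ce, 07bc712, 0e625ab, 5189c30, 555e55b, bc55d9e}.
Only in 5182ae4's history (ahead): {23fd642, 5182ae4, 538f663, 95406b9, a009fd6, ff14ddc} — 6.
Only in 033f4ce's history (behind): {} — 0.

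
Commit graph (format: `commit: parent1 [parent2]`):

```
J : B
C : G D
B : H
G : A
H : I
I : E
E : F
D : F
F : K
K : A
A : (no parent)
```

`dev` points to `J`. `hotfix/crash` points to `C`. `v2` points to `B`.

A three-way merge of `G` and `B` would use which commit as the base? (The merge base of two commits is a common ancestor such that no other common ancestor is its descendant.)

A

Ancestors of G: {A, G}.
Ancestors of B: {A, B, E, F, H, I, K}.
Common ancestors: {A}.
The only common ancestor is A, so it is the merge base.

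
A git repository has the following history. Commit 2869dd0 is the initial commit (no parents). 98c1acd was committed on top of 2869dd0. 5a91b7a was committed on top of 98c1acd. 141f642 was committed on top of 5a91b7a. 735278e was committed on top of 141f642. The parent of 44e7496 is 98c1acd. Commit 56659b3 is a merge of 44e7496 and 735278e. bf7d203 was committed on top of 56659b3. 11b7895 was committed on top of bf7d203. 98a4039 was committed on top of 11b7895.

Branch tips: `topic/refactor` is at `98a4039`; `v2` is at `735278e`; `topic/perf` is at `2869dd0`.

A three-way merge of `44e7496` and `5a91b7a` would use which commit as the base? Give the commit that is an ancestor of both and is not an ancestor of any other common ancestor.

Ancestors of 44e7496: {2869dd0, 44e7496, 98c1acd}.
Ancestors of 5a91b7a: {2869dd0, 5a91b7a, 98c1acd}.
Common ancestors: {2869dd0, 98c1acd}.
Among these, 98c1acd is not an ancestor of any other common ancestor — it is the merge base.

98c1acd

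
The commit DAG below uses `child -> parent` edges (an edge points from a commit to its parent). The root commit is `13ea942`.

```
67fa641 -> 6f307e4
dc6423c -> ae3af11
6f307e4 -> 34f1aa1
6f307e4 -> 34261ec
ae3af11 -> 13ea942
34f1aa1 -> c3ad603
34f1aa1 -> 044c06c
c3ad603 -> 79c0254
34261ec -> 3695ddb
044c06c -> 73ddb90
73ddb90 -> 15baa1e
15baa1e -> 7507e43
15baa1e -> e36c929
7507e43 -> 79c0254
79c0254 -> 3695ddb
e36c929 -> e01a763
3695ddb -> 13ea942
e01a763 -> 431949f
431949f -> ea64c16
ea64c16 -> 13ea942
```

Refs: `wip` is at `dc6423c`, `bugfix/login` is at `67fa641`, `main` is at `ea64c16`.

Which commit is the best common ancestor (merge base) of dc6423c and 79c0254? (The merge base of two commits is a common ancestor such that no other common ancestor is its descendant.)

13ea942

Ancestors of dc6423c: {13ea942, ae3af11, dc6423c}.
Ancestors of 79c0254: {13ea942, 3695ddb, 79c0254}.
Common ancestors: {13ea942}.
The only common ancestor is 13ea942, so it is the merge base.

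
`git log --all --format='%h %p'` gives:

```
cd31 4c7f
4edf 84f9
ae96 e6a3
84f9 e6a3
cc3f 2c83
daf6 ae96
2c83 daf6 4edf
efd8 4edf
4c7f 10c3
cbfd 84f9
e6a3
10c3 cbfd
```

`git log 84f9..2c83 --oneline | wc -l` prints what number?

Reachable from 2c83: {2c83, 4edf, 84f9, ae96, daf6, e6a3}.
Reachable from 84f9: {84f9, e6a3}.
In 2c83's history but not 84f9's: {2c83, 4edf, ae96, daf6} — 4 commits.

4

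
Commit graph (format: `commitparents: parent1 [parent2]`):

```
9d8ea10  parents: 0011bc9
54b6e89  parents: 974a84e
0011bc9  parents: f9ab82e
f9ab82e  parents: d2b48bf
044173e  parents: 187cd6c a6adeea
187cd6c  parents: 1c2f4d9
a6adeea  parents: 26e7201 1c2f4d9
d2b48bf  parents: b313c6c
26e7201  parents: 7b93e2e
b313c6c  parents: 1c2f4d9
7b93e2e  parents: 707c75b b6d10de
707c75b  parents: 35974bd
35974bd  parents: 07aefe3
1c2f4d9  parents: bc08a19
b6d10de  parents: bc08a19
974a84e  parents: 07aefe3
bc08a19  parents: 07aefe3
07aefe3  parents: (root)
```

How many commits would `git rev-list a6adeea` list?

9

Walking parent pointers from a6adeea: reachable set = {07aefe3, 1c2f4d9, 26e7201, 35974bd, 707c75b, 7b93e2e, a6adeea, b6d10de, bc08a19}.
That is 9 commits.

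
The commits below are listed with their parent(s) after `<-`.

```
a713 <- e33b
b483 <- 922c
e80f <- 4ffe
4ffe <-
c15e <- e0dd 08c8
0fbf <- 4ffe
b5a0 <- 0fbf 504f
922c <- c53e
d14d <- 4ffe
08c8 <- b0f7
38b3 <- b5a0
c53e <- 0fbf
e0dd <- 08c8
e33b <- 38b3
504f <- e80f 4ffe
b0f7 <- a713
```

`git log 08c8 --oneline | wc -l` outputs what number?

10

Walking parent pointers from 08c8: reachable set = {08c8, 0fbf, 38b3, 4ffe, 504f, a713, b0f7, b5a0, e33b, e80f}.
That is 10 commits.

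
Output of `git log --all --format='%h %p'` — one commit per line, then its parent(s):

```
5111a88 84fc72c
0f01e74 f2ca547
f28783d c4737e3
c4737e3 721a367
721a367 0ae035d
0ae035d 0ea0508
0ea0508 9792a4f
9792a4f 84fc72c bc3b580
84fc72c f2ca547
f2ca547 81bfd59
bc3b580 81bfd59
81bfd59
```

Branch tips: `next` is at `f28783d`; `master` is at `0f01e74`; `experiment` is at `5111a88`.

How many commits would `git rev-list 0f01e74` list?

Walking parent pointers from 0f01e74: reachable set = {0f01e74, 81bfd59, f2ca547}.
That is 3 commits.

3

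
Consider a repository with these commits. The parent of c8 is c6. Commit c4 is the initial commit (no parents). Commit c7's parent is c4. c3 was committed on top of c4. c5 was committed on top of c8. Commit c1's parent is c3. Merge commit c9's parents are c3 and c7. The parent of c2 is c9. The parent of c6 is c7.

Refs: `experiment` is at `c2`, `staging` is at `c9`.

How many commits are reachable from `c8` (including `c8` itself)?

4

Walking parent pointers from c8: reachable set = {c4, c6, c7, c8}.
That is 4 commits.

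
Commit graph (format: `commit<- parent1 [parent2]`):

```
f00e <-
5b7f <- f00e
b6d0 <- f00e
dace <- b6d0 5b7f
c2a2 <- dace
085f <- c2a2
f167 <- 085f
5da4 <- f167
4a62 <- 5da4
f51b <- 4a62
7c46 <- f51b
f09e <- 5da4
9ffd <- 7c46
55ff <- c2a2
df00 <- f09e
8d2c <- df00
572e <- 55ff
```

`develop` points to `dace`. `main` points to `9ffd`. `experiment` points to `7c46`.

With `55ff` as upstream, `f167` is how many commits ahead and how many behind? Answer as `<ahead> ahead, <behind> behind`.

2 ahead, 1 behind

Reachable from f167: {085f, 5b7f, b6d0, c2a2, dace, f00e, f167}.
Reachable from 55ff: {55ff, 5b7f, b6d0, c2a2, dace, f00e}.
Only in f167's history (ahead): {085f, f167} — 2.
Only in 55ff's history (behind): {55ff} — 1.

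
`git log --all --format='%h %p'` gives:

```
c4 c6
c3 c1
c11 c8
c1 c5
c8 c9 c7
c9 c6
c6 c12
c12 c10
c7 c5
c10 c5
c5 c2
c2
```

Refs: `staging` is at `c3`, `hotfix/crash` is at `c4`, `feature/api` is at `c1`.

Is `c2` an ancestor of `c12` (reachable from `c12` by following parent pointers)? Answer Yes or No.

Yes

Ancestors of c12 (commits reachable by following parents): {c10, c12, c2, c5}.
c2 is in that set, so it is an ancestor of c12.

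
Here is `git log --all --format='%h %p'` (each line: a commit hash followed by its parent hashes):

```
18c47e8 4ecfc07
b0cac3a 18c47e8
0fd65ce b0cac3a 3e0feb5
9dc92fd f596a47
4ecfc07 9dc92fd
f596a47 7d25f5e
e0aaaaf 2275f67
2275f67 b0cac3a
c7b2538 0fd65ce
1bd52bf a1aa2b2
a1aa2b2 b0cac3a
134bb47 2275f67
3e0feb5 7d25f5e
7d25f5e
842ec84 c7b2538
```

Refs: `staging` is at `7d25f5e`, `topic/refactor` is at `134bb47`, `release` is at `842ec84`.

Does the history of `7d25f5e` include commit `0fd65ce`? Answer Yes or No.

No

Ancestors of 7d25f5e: {7d25f5e}.
0fd65ce is not in that set, so it is not an ancestor of 7d25f5e.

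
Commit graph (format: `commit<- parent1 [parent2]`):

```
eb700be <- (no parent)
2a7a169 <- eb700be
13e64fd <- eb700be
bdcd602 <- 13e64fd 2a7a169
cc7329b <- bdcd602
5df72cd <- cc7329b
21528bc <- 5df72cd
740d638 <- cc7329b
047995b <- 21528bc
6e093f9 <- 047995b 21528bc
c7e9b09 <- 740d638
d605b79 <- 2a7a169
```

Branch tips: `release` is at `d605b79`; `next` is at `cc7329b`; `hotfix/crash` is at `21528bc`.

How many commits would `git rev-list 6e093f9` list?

9

Walking parent pointers from 6e093f9: reachable set = {047995b, 13e64fd, 21528bc, 2a7a169, 5df72cd, 6e093f9, bdcd602, cc7329b, eb700be}.
That is 9 commits.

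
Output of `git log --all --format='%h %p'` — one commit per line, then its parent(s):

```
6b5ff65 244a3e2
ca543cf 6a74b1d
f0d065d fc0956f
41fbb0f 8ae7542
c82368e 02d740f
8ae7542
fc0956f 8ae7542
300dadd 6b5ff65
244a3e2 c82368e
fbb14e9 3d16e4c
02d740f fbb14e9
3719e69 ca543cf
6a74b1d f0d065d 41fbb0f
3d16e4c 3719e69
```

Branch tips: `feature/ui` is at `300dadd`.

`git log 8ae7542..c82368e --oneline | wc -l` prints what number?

Reachable from c82368e: {02d740f, 3719e69, 3d16e4c, 41fbb0f, 6a74b1d, 8ae7542, c82368e, ca543cf, f0d065d, fbb14e9, fc0956f}.
Reachable from 8ae7542: {8ae7542}.
In c82368e's history but not 8ae7542's: {02d740f, 3719e69, 3d16e4c, 41fbb0f, 6a74b1d, c82368e, ca543cf, f0d065d, fbb14e9, fc0956f} — 10 commits.

10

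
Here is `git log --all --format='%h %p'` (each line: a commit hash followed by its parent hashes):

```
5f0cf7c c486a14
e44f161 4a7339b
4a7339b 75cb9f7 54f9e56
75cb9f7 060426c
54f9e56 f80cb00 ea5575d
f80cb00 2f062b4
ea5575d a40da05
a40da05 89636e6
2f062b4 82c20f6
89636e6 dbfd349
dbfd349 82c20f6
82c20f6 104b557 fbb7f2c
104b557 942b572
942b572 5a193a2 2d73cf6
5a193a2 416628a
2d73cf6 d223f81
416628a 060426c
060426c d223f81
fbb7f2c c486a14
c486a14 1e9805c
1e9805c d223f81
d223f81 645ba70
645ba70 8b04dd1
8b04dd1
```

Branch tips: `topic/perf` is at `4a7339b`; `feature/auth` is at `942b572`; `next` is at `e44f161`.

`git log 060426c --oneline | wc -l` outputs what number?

4

Walking parent pointers from 060426c: reachable set = {060426c, 645ba70, 8b04dd1, d223f81}.
That is 4 commits.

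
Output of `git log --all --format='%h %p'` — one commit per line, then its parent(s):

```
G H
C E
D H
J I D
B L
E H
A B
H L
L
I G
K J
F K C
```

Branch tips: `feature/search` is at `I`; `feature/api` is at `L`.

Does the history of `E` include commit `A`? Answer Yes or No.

Ancestors of E: {E, H, L}.
A is not in that set, so it is not an ancestor of E.

No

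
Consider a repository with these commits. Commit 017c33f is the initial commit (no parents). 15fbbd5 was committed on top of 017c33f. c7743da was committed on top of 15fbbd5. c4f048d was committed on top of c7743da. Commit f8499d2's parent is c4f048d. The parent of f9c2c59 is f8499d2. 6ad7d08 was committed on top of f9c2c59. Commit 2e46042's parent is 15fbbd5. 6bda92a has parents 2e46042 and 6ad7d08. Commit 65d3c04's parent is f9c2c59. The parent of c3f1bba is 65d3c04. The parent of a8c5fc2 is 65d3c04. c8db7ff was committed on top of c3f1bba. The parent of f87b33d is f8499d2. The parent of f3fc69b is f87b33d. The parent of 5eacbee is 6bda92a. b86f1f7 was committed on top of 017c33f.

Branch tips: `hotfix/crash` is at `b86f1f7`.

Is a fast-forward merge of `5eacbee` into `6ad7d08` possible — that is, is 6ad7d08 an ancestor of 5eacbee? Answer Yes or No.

A fast-forward from 6ad7d08 to 5eacbee is possible iff 6ad7d08 is an ancestor of 5eacbee.
Ancestors of 5eacbee: {017c33f, 15fbbd5, 2e46042, 5eacbee, 6ad7d08, 6bda92a, c4f048d, c7743da, f8499d2, f9c2c59}.
6ad7d08 is among them, so fast-forward is possible.

Yes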